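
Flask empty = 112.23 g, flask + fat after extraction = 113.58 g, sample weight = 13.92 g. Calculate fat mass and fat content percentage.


Fat mass = 1.35 g
Fat content = 9.7%


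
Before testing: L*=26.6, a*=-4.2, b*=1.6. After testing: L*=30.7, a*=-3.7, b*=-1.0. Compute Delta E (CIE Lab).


dL = 30.7 - 26.6 = 4.1
da = -3.7 - (-4.2) = 0.5
db = -1.0 - 1.6 = -2.6
dE = sqrt((4.1)^2 + (0.5)^2 + (-2.6)^2) = 4.88


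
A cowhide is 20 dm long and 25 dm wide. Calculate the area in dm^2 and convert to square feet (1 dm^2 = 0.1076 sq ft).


Area = 20 x 25 = 500 dm^2
Conversion: 500 x 0.1076 = 53.80 sq ft


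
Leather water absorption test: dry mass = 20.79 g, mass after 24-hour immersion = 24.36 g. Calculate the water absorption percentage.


17.2%


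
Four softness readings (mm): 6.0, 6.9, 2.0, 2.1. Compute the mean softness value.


4.25 mm

Sum = 6.0 + 6.9 + 2.0 + 2.1
Mean = 17.0 / 4 = 4.25 mm


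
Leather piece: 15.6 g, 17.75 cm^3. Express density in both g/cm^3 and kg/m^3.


Density = 15.6 / 17.75 = 0.879 g/cm^3
Convert: 0.879 x 1000 = 879 kg/m^3


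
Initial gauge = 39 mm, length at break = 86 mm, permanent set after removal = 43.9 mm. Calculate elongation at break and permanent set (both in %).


Elongation at break = 120.5%
Permanent set = 12.6%

Elongation at break = (86 - 39) / 39 x 100 = 120.5%
Permanent set = (43.9 - 39) / 39 x 100 = 12.6%


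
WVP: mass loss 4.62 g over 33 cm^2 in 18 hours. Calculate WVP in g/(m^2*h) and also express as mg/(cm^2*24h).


WVP = 77.78 g/(m^2*h)
Daily rate = 186.67 mg/(cm^2*24h)

WVP = 4.62 / (33 x 18) x 10000 = 77.78 g/(m^2*h)
Mass loss in mg = 4.62 x 1000 = 4620 mg
Per cm^2 per 24h in mg: 4620 x 24 / (33 x 18) = 110880 / 594 = 186.67 mg/(cm^2*24h)


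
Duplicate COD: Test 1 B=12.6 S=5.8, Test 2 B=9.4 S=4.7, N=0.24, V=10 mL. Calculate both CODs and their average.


COD1 = 1305.6 mg/L
COD2 = 902.4 mg/L
Average = 1104.0 mg/L


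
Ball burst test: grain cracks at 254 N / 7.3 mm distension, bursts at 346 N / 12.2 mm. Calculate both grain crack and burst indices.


Crack index = 254 / 7.3 = 34.8 N/mm
Burst index = 346 / 12.2 = 28.4 N/mm


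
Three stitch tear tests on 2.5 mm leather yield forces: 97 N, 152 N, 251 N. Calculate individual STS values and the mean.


STS1 = 38.8 N/mm
STS2 = 60.8 N/mm
STS3 = 100.4 N/mm
Mean = 66.7 N/mm

STS1 = 97 / 2.5 = 38.8 N/mm
STS2 = 152 / 2.5 = 60.8 N/mm
STS3 = 251 / 2.5 = 100.4 N/mm
Mean = (38.8 + 60.8 + 100.4) / 3 = 66.7 N/mm


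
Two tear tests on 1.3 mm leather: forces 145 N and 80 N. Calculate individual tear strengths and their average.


Tear 1 = 145 / 1.3 = 111.5 N/mm
Tear 2 = 80 / 1.3 = 61.5 N/mm
Average = (111.5 + 61.5) / 2 = 86.5 N/mm


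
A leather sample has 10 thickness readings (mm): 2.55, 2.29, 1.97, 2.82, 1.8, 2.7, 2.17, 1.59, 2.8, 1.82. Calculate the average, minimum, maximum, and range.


Average = 2.25 mm
Min = 1.59 mm
Max = 2.82 mm
Range = 1.23 mm


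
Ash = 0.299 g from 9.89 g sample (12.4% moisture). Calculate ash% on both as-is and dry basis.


As-is ash = 3.02%
Dry-basis ash = 3.45%


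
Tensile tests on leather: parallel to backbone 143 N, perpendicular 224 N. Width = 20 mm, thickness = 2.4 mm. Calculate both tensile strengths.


Area = 20 x 2.4 = 48.0 mm^2
TS (parallel) = 143 / 48.0 = 2.98 N/mm^2
TS (perpendicular) = 224 / 48.0 = 4.67 N/mm^2


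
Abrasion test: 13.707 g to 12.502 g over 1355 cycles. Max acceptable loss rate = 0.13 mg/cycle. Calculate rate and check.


Rate = 0.889 mg/cycle
Passes: No

Loss = 13.707 - 12.502 = 1.205 g
Rate = 1.205 g / 1355 cycles x 1000 = 0.889 mg/cycle
Max = 0.13 mg/cycle
Passes: No


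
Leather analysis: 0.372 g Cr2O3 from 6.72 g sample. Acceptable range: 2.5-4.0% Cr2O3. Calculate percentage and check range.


Cr2O3 = 5.54%
Within range: No


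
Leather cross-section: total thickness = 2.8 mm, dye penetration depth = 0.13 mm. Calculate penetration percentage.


4.6%

Penetration% = 0.13 / 2.8 x 100
Penetration = 4.6%


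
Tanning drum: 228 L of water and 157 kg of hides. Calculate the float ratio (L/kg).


1.5

Float ratio = water / hide weight
Ratio = 228 / 157 = 1.5


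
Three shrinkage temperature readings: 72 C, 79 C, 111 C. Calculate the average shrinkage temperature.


87.3 C


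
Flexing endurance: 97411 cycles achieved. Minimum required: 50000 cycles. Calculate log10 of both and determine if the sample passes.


Achieved: log10 = 4.99
Required: log10 = 4.70
Passes: Yes

log10(97411) = 4.99
log10(50000) = 4.70
Passes: Yes


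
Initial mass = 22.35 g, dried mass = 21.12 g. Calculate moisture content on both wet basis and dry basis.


Moisture lost = 22.35 - 21.12 = 1.23 g
Wet basis MC = 1.23 / 22.35 x 100 = 5.5%
Dry basis MC = 1.23 / 21.12 x 100 = 5.8%


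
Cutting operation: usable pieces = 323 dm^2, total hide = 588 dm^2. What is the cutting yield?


54.9%


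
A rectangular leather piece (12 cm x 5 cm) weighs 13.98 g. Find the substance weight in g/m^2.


2330.0 g/m^2


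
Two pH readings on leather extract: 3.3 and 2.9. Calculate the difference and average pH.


Difference = 0.4
Average pH = 3.10


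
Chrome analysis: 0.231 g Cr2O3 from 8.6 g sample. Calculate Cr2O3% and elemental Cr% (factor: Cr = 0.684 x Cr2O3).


Cr2O3 = 2.69%
Cr = 1.84%


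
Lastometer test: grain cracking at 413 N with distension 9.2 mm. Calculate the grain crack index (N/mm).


44.9 N/mm


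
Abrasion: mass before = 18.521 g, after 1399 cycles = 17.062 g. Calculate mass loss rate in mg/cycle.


Mass loss = 18.521 - 17.062 = 1.459 g
Rate = 1.459 / 1399 x 1000 = 1.043 mg/cycle


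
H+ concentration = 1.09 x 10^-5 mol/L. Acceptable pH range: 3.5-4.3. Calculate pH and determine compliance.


pH = 4.96
Compliant: No

pH = -log10(1.09 x 10^-5) = 4.96
Range: 3.5 to 4.3
Compliant: No


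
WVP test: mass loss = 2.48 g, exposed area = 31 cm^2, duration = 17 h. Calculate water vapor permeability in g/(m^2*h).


WVP = mass_loss / (area x time) x 10000
WVP = 2.48 / (31 x 17) x 10000
WVP = 2.48 / 527 x 10000 = 47.06 g/(m^2*h)


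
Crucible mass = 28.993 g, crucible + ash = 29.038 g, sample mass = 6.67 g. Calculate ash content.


Ash mass = 0.045 g
Ash content = 0.67%

Ash mass = 29.038 - 28.993 = 0.045 g
Ash% = 0.045 / 6.67 x 100 = 0.67%


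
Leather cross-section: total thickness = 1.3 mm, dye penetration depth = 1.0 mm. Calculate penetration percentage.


76.9%


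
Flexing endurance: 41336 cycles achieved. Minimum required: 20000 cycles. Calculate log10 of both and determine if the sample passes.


Achieved: log10 = 4.62
Required: log10 = 4.30
Passes: Yes


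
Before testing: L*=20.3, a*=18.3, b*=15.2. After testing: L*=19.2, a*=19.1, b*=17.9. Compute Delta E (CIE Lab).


dL = 19.2 - 20.3 = -1.1
da = 19.1 - 18.3 = 0.8
db = 17.9 - 15.2 = 2.7
dE = sqrt((-1.1)^2 + (0.8)^2 + (2.7)^2) = 3.02


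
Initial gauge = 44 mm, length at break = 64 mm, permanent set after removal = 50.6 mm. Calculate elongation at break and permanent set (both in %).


Elongation at break = (64 - 44) / 44 x 100 = 45.5%
Permanent set = (50.6 - 44) / 44 x 100 = 15.0%


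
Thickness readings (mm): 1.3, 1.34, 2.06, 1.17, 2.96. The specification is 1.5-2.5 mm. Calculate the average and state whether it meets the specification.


Average = 1.77 mm
Within specification: Yes

Sum = 8.83
Average = 8.83 / 5 = 1.77 mm
Specification range: 1.5 to 2.5 mm
Within spec: Yes


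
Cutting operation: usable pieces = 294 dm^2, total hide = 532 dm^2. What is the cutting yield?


55.3%


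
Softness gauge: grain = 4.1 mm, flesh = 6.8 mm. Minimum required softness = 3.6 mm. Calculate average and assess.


Average = (4.1 + 6.8) / 2 = 5.45 mm
Minimum = 3.6 mm
Meets requirement: Yes


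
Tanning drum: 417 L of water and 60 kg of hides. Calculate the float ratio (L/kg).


Float ratio = water / hide weight
Ratio = 417 / 60 = 7.0


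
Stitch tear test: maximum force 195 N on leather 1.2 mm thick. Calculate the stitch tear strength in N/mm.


162.5 N/mm

Stitch tear strength = force / thickness
STS = 195 / 1.2 = 162.5 N/mm


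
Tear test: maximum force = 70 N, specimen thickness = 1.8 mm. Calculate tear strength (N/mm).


38.9 N/mm

Tear strength = force / thickness
Tear = 70 / 1.8 = 38.9 N/mm


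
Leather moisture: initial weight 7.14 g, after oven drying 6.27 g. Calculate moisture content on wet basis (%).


Moisture = 7.14 - 6.27 = 0.87 g
MC = 0.87 / 7.14 x 100 = 12.2%


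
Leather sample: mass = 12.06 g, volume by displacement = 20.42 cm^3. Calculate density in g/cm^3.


Density = mass / volume
Density = 12.06 / 20.42 = 0.591 g/cm^3


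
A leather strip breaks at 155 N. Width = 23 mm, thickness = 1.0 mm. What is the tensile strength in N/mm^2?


Cross-sectional area = 23 x 1.0 = 23.0 mm^2
Tensile strength = 155 / 23.0 = 6.74 N/mm^2


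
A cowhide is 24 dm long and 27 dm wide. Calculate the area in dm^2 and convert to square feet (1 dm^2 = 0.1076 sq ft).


Area = 24 x 27 = 648 dm^2
Conversion: 648 x 0.1076 = 69.72 sq ft


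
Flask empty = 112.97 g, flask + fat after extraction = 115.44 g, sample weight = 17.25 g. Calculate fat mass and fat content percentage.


Fat mass = 115.44 - 112.97 = 2.47 g
Fat% = 2.47 / 17.25 x 100 = 14.3%


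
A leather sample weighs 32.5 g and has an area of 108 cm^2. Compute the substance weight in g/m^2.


Substance weight = mass / area x 10000
SW = 32.5 / 108 x 10000
SW = 3009.3 g/m^2


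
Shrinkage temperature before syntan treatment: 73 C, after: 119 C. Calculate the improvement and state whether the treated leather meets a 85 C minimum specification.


Improvement = 119 - 73 = 46 C
Spec check: 119 C >= 85 C? Yes


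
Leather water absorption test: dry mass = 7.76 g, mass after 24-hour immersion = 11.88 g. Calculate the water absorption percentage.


53.1%

Water absorbed = 11.88 - 7.76 = 4.12 g
WA% = 4.12 / 7.76 x 100 = 53.1%


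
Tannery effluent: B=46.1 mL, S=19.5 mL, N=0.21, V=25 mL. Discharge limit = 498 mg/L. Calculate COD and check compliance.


COD = (46.1 - 19.5) x 0.21 x 8000 / 25 = 1787.5 mg/L
Limit: 498 mg/L
Compliant: No


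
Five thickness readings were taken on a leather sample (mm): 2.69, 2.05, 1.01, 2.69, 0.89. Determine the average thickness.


Sum = 2.69 + 2.05 + 1.01 + 2.69 + 0.89 = 9.33
Average = 9.33 / 5 = 1.87 mm


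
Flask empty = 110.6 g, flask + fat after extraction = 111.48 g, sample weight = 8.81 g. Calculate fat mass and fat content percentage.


Fat mass = 0.88 g
Fat content = 10.0%


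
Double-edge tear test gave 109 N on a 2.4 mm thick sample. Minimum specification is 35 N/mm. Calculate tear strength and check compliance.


Tear strength = 45.4 N/mm
Compliant: Yes


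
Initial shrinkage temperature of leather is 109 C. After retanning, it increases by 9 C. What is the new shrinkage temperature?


New Ts = 109 + 9 = 118 C


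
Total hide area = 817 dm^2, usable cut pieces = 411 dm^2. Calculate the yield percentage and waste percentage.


Yield = 50.3%
Waste = 49.7%

Yield = 411 / 817 x 100 = 50.3%
Waste = 817 - 411 = 406 dm^2
Waste% = 100 - 50.3 = 49.7%


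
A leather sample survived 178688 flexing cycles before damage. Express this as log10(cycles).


5.25


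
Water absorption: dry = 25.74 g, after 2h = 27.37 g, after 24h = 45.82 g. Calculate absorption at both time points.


WA (2h) = (27.37 - 25.74) / 25.74 x 100 = 6.3%
WA (24h) = (45.82 - 25.74) / 25.74 x 100 = 78.0%


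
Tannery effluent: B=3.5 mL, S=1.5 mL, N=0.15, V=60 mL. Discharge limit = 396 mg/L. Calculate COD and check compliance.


COD = 40.0 mg/L
Compliant: Yes

COD = (3.5 - 1.5) x 0.15 x 8000 / 60 = 40.0 mg/L
Limit: 396 mg/L
Compliant: Yes


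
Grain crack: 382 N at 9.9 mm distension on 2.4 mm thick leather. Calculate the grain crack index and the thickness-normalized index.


Crack index = 38.6 N/mm
Normalized index = 16.1 N/mm per mm


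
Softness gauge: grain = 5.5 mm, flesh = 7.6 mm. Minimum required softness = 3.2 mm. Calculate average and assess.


Average = (5.5 + 7.6) / 2 = 6.55 mm
Minimum = 3.2 mm
Meets requirement: Yes


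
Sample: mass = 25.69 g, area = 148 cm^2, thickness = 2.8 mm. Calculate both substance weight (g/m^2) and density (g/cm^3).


Substance weight = 1735.8 g/m^2
Density = 0.620 g/cm^3

SW = 25.69 / 148 x 10000 = 1735.8 g/m^2
Volume = 148 x 2.8 / 10 = 41.44 cm^3
Density = 25.69 / 41.44 = 0.620 g/cm^3


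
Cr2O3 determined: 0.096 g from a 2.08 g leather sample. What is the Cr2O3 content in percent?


Cr2O3% = 0.096 / 2.08 x 100
Cr2O3% = 4.62%


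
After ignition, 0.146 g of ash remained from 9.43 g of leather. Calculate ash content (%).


Ash% = 0.146 / 9.43 x 100
Ash% = 1.55%


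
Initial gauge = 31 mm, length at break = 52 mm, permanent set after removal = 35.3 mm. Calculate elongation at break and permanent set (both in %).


Elongation at break = 67.7%
Permanent set = 13.9%


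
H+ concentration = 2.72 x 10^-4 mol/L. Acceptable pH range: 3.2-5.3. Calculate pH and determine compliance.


pH = 3.57
Compliant: Yes


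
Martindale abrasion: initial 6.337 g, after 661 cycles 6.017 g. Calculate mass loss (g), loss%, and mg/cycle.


Mass loss = 0.320 g
Loss = 5.05%
Rate = 0.484 mg/cycle

Loss = 6.337 - 6.017 = 0.320 g
Loss% = 0.320 / 6.337 x 100 = 5.05%
Rate = 0.320 / 661 x 1000 = 0.484 mg/cycle


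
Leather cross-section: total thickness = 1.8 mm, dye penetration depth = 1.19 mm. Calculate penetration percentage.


66.1%

Penetration% = 1.19 / 1.8 x 100
Penetration = 66.1%


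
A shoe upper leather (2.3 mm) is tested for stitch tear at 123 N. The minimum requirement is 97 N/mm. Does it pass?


STS = 53.5 N/mm
Passes: No


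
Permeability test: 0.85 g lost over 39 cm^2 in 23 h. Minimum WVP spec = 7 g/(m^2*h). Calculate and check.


WVP = 0.85 / (39 x 23) x 10000 = 9.48 g/(m^2*h)
Minimum: 7 g/(m^2*h)
Meets spec: Yes


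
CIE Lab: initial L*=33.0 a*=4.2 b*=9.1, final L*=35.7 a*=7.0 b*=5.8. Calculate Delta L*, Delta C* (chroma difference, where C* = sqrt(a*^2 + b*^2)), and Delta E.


Delta L* = 2.7
Delta C* = -0.93
Delta E = 5.10

Delta L* = 35.7 - 33.0 = 2.7
C1* = sqrt((4.2)^2 + (9.1)^2) = 10.022
C2* = sqrt((7.0)^2 + (5.8)^2) = 9.091
Delta C* = 9.091 - 10.022 = -0.93
Delta E = sqrt((2.7)^2 + (2.8)^2 + (-3.3)^2) = 5.10


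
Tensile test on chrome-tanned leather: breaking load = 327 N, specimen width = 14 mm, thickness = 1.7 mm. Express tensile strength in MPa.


13.74 MPa

Cross-section = 14 x 1.7 = 23.8 mm^2
TS = 327 / 23.8 = 13.74 MPa
(1 N/mm^2 = 1 MPa)


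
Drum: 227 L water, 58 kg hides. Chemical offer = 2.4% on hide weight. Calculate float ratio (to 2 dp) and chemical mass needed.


Float ratio = 3.91
Chemical needed = 1.392 kg


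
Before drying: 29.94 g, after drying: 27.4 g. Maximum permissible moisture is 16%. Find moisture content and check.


Moisture content = 8.5%
Acceptable: Yes

MC = (29.94 - 27.4) / 29.94 x 100 = 8.5%
Maximum: 16%
Acceptable: Yes


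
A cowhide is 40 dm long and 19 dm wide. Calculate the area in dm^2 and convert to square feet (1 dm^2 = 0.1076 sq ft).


Area = 40 x 19 = 760 dm^2
Conversion: 760 x 0.1076 = 81.78 sq ft


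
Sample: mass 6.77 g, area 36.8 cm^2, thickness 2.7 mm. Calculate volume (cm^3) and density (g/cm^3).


Volume = 9.936 cm^3
Density = 0.681 g/cm^3


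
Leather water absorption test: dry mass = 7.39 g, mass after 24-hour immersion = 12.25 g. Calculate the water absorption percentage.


65.8%


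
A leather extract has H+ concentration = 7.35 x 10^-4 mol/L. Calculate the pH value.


pH = 3.13


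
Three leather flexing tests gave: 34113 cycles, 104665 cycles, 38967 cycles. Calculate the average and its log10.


Average = (34113 + 104665 + 38967) / 3 = 59248 cycles
log10(59248) = 4.77


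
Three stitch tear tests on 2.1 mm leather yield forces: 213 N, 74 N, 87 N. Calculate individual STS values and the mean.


STS1 = 213 / 2.1 = 101.4 N/mm
STS2 = 74 / 2.1 = 35.2 N/mm
STS3 = 87 / 2.1 = 41.4 N/mm
Mean = (101.4 + 35.2 + 41.4) / 3 = 59.3 N/mm


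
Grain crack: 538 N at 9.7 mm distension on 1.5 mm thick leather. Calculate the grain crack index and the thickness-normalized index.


Crack index = 55.5 N/mm
Normalized index = 37.0 N/mm per mm

Crack index = 538 / 9.7 = 55.5 N/mm
Normalized = 55.5 / 1.5 = 37.0 N/mm per mm


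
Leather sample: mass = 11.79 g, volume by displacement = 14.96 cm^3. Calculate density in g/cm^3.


0.788 g/cm^3

Density = mass / volume
Density = 11.79 / 14.96 = 0.788 g/cm^3


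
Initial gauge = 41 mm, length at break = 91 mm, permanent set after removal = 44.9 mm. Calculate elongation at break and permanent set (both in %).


Elongation at break = 122.0%
Permanent set = 9.5%


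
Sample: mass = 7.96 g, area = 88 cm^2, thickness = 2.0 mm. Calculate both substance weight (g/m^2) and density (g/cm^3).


SW = 7.96 / 88 x 10000 = 904.5 g/m^2
Volume = 88 x 2.0 / 10 = 17.60 cm^3
Density = 7.96 / 17.60 = 0.452 g/cm^3


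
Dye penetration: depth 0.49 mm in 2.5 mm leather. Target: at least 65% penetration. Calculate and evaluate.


Penetration = 19.6%
Meets target: No

Penetration = 0.49 / 2.5 x 100 = 19.6%
Target: 65%
Meets target: No


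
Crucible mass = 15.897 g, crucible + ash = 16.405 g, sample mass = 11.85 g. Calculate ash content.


Ash mass = 16.405 - 15.897 = 0.508 g
Ash% = 0.508 / 11.85 x 100 = 4.29%


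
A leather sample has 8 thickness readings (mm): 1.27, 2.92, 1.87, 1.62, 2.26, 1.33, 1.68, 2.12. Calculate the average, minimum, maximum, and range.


Sum = 15.07
Average = 15.07 / 8 = 1.88 mm
Minimum = 1.27 mm
Maximum = 2.92 mm
Range = 2.92 - 1.27 = 1.65 mm


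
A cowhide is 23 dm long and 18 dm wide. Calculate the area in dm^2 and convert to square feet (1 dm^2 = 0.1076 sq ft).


414 dm^2
44.55 sq ft

Area = 23 x 18 = 414 dm^2
Conversion: 414 x 0.1076 = 44.55 sq ft


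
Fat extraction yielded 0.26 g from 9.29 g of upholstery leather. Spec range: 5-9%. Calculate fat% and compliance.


Fat% = 0.26 / 9.29 x 100 = 2.8%
Spec range: 5-9%
Compliant: No


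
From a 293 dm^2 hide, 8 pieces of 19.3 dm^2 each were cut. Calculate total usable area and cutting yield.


Total usable = 8 x 19.3 = 154.4 dm^2
Yield = 154.4 / 293 x 100 = 52.7%


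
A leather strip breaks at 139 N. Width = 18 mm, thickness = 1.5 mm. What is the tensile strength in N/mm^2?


Cross-sectional area = 18 x 1.5 = 27.0 mm^2
Tensile strength = 139 / 27.0 = 5.15 N/mm^2


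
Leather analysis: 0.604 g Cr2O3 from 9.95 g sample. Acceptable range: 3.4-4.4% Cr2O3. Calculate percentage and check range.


Cr2O3 = 6.07%
Within range: No


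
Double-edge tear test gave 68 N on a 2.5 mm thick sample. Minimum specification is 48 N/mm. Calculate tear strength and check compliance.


Tear strength = 27.2 N/mm
Compliant: No

Tear strength = 68 / 2.5 = 27.2 N/mm
Required minimum = 48 N/mm
Compliant: No


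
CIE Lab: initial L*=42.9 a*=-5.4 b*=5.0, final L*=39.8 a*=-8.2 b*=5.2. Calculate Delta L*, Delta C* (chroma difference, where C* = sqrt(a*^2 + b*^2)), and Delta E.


Delta L* = -3.1
Delta C* = 2.35
Delta E = 4.18

Delta L* = 39.8 - 42.9 = -3.1
C1* = sqrt((-5.4)^2 + (5.0)^2) = 7.359
C2* = sqrt((-8.2)^2 + (5.2)^2) = 9.710
Delta C* = 9.710 - 7.359 = 2.35
Delta E = sqrt((-3.1)^2 + (-2.8)^2 + (0.2)^2) = 4.18


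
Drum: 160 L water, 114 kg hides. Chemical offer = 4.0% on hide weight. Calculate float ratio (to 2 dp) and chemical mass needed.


Float ratio = 1.40
Chemical needed = 4.56 kg


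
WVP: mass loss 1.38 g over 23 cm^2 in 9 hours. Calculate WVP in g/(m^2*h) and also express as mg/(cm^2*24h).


WVP = 66.67 g/(m^2*h)
Daily rate = 160.00 mg/(cm^2*24h)

WVP = 1.38 / (23 x 9) x 10000 = 66.67 g/(m^2*h)
Mass loss in mg = 1.38 x 1000 = 1380 mg
Per cm^2 per 24h in mg: 1380 x 24 / (23 x 9) = 33120 / 207 = 160.00 mg/(cm^2*24h)


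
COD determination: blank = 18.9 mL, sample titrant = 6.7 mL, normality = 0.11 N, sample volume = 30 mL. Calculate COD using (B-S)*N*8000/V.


357.9 mg/L

COD = (18.9 - 6.7) x 0.11 x 8000 / 30
COD = 12.2 x 0.11 x 8000 / 30
COD = 357.9 mg/L


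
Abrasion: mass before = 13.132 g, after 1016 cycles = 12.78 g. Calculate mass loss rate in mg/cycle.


Mass loss = 13.132 - 12.78 = 0.352 g
Rate = 0.352 / 1016 x 1000 = 0.346 mg/cycle


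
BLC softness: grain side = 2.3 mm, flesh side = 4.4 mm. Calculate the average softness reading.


Average = (2.3 + 4.4) / 2
Average = 3.35 mm


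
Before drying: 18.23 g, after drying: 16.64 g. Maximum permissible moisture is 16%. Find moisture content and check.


MC = (18.23 - 16.64) / 18.23 x 100 = 8.7%
Maximum: 16%
Acceptable: Yes


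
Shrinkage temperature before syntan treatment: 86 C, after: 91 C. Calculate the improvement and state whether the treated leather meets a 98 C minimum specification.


Improvement = 5 C
Meets 98 C spec: No


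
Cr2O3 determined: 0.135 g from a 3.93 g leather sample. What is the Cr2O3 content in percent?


3.44%


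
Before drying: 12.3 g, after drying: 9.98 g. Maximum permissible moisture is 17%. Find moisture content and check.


MC = (12.3 - 9.98) / 12.3 x 100 = 18.9%
Maximum: 17%
Acceptable: No


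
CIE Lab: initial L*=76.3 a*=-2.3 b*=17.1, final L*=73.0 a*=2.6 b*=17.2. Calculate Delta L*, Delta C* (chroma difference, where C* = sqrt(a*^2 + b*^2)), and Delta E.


Delta L* = -3.3
Delta C* = 0.14
Delta E = 5.91


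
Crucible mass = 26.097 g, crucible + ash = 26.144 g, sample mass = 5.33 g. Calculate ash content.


Ash mass = 26.144 - 26.097 = 0.047 g
Ash% = 0.047 / 5.33 x 100 = 0.88%


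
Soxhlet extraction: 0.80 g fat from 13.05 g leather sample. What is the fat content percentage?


6.1%


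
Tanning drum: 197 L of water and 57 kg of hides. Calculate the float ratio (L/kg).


Float ratio = water / hide weight
Ratio = 197 / 57 = 3.5


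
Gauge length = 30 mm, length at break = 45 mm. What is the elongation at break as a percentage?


Extension = 45 - 30 = 15 mm
Elongation = 15 / 30 x 100 = 50.0%


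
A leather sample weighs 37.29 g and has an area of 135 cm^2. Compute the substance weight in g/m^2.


Substance weight = mass / area x 10000
SW = 37.29 / 135 x 10000
SW = 2762.2 g/m^2


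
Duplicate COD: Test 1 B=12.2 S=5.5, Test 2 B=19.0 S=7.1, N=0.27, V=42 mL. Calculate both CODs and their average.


COD1 = 344.6 mg/L
COD2 = 612.0 mg/L
Average = 478.3 mg/L


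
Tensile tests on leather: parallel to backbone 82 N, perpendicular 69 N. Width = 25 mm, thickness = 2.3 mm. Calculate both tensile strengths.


Area = 25 x 2.3 = 57.5 mm^2
TS (parallel) = 82 / 57.5 = 1.43 N/mm^2
TS (perpendicular) = 69 / 57.5 = 1.20 N/mm^2


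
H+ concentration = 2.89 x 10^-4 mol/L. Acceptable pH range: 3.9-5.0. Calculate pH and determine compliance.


pH = -log10(2.89 x 10^-4) = 3.54
Range: 3.9 to 5.0
Compliant: No


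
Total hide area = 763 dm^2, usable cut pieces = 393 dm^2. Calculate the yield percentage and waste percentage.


Yield = 393 / 763 x 100 = 51.5%
Waste = 763 - 393 = 370 dm^2
Waste% = 100 - 51.5 = 48.5%


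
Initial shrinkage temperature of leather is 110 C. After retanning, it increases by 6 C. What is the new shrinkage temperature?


New Ts = 110 + 6 = 116 C


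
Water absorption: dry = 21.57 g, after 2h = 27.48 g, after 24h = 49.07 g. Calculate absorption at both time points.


2h absorption = 27.4%
24h absorption = 127.5%

WA (2h) = (27.48 - 21.57) / 21.57 x 100 = 27.4%
WA (24h) = (49.07 - 21.57) / 21.57 x 100 = 127.5%


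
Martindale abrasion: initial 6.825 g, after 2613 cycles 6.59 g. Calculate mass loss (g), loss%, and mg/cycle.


Mass loss = 0.235 g
Loss = 3.44%
Rate = 0.090 mg/cycle


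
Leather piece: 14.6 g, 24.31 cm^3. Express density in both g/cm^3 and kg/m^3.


0.601 g/cm^3
601 kg/m^3


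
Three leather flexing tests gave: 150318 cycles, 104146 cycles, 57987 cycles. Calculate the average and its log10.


Average = 104150 cycles
log10 = 5.02

Average = (150318 + 104146 + 57987) / 3 = 104150 cycles
log10(104150) = 5.02


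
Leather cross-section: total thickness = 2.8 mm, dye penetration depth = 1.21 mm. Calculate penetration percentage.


43.2%


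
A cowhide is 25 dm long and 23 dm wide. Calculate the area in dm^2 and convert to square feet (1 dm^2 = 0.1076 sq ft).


575 dm^2
61.87 sq ft

Area = 25 x 23 = 575 dm^2
Conversion: 575 x 0.1076 = 61.87 sq ft


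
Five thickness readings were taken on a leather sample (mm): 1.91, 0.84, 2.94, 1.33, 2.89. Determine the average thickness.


1.98 mm


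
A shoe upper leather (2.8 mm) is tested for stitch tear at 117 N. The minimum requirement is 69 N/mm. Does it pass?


STS = 41.8 N/mm
Passes: No

STS = 117 / 2.8 = 41.8 N/mm
Minimum required: 69 N/mm
Passes: No


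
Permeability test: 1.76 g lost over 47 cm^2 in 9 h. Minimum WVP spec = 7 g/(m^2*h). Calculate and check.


WVP = 41.61 g/(m^2*h)
Meets specification: Yes


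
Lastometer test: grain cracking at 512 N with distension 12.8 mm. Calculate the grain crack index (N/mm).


Grain crack index = force / distension
Index = 512 / 12.8 = 40.0 N/mm


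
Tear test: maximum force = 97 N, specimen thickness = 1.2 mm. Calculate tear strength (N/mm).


Tear strength = force / thickness
Tear = 97 / 1.2 = 80.8 N/mm


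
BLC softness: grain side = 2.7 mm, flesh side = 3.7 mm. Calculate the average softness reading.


3.20 mm

Average = (2.7 + 3.7) / 2
Average = 3.20 mm


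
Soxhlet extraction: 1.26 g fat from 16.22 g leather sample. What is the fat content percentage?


Fat content = 1.26 / 16.22 x 100
Fat = 7.8%


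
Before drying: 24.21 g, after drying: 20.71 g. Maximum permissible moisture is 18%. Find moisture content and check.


Moisture content = 14.5%
Acceptable: Yes

MC = (24.21 - 20.71) / 24.21 x 100 = 14.5%
Maximum: 18%
Acceptable: Yes


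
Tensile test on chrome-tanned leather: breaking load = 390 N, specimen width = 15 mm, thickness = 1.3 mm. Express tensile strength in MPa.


20.00 MPa


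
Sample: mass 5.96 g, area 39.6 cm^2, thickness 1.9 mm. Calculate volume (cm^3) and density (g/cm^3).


Thickness in cm = 1.9 / 10 = 0.19 cm
Volume = 39.6 x 0.19 = 7.524 cm^3
Density = 5.96 / 7.524 = 0.792 g/cm^3


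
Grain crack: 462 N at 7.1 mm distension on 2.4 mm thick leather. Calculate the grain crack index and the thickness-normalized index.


Crack index = 462 / 7.1 = 65.1 N/mm
Normalized = 65.1 / 2.4 = 27.1 N/mm per mm


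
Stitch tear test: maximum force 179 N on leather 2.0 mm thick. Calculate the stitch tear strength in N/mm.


89.5 N/mm


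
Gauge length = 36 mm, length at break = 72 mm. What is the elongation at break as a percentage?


Extension = 72 - 36 = 36 mm
Elongation = 36 / 36 x 100 = 100.0%


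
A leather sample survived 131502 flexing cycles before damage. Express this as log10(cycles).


log10(131502) = 5.12


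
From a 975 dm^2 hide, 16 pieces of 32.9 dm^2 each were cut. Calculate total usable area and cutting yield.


Usable area = 526.4 dm^2
Yield = 54.0%


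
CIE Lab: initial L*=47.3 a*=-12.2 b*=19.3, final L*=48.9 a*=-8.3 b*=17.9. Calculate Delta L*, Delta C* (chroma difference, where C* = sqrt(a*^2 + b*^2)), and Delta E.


Delta L* = 48.9 - 47.3 = 1.6
C1* = sqrt((-12.2)^2 + (19.3)^2) = 22.833
C2* = sqrt((-8.3)^2 + (17.9)^2) = 19.731
Delta C* = 19.731 - 22.833 = -3.10
Delta E = sqrt((1.6)^2 + (3.9)^2 + (-1.4)^2) = 4.44


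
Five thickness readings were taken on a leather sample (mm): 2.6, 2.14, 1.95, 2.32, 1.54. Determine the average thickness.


2.11 mm

Sum = 2.6 + 2.14 + 1.95 + 2.32 + 1.54 = 10.55
Average = 10.55 / 5 = 2.11 mm


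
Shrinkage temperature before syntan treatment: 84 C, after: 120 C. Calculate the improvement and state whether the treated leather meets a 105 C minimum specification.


Improvement = 120 - 84 = 36 C
Spec check: 120 C >= 105 C? Yes


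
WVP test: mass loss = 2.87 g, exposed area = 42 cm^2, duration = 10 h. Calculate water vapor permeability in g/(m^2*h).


WVP = mass_loss / (area x time) x 10000
WVP = 2.87 / (42 x 10) x 10000
WVP = 2.87 / 420 x 10000 = 68.33 g/(m^2*h)


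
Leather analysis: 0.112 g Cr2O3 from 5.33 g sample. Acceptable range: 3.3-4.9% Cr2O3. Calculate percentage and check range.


Cr2O3% = 0.112 / 5.33 x 100 = 2.10%
Acceptable range: 3.3 to 4.9%
Within range: No


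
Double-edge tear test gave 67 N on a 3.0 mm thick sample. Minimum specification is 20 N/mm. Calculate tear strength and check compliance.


Tear strength = 67 / 3.0 = 22.3 N/mm
Required minimum = 20 N/mm
Compliant: Yes


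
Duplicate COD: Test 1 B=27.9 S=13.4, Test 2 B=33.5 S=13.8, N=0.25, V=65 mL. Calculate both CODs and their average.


COD1 = (27.9 - 13.4) x 0.25 x 8000 / 65 = 446.2 mg/L
COD2 = (33.5 - 13.8) x 0.25 x 8000 / 65 = 606.2 mg/L
Average = (446.2 + 606.2) / 2 = 526.2 mg/L


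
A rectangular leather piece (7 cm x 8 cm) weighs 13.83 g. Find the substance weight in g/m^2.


2469.6 g/m^2

Area = 7 x 8 = 56 cm^2
SW = 13.83 / 56 x 10000 = 2469.6 g/m^2


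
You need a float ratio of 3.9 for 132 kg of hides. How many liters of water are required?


Water = hide weight x target ratio
Water = 132 x 3.9 = 514.8 L


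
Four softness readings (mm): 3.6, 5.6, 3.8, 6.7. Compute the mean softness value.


4.93 mm

Sum = 3.6 + 5.6 + 3.8 + 6.7
Mean = 19.7 / 4 = 4.93 mm


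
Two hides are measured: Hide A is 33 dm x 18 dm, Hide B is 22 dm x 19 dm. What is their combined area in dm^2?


1012 dm^2

Hide A area = 33 x 18 = 594 dm^2
Hide B area = 22 x 19 = 418 dm^2
Total = 594 + 418 = 1012 dm^2


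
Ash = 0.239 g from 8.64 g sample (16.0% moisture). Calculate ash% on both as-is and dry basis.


As-is ash = 2.77%
Dry-basis ash = 3.29%


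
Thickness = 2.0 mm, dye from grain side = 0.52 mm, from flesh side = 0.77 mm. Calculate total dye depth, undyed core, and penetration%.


Total dyed = 0.52 + 0.77 = 1.29 mm
Undyed core = 2.0 - 1.29 = 0.71 mm
Penetration = 1.29 / 2.0 x 100 = 64.5%


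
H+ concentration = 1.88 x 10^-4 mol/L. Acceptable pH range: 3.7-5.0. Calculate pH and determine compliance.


pH = -log10(1.88 x 10^-4) = 3.73
Range: 3.7 to 5.0
Compliant: Yes


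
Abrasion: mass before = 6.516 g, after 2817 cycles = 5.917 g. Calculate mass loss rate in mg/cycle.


Mass loss = 6.516 - 5.917 = 0.599 g
Rate = 0.599 / 2817 x 1000 = 0.213 mg/cycle


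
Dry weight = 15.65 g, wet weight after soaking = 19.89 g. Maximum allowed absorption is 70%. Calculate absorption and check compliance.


Absorption = 27.1%
Compliant: Yes


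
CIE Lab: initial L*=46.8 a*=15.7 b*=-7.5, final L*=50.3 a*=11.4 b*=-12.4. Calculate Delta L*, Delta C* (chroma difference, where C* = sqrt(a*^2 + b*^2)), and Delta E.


Delta L* = 3.5
Delta C* = -0.56
Delta E = 7.40


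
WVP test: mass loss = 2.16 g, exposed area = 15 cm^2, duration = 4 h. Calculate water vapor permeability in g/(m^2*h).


WVP = mass_loss / (area x time) x 10000
WVP = 2.16 / (15 x 4) x 10000
WVP = 2.16 / 60 x 10000 = 360.00 g/(m^2*h)


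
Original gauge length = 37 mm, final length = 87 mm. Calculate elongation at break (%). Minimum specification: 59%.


Elongation = 135.1%
Meets spec: Yes

Extension = 87 - 37 = 50 mm
Elongation = 50 / 37 x 100 = 135.1%
Minimum required: 59%
Meets specification: Yes


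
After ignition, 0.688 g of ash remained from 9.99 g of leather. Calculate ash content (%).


Ash% = 0.688 / 9.99 x 100
Ash% = 6.89%


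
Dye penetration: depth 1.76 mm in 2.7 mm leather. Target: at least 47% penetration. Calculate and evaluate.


Penetration = 65.2%
Meets target: Yes


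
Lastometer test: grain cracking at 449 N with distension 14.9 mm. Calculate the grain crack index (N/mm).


Grain crack index = force / distension
Index = 449 / 14.9 = 30.1 N/mm


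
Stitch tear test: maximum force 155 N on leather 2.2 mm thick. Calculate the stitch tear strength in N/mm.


Stitch tear strength = force / thickness
STS = 155 / 2.2 = 70.5 N/mm


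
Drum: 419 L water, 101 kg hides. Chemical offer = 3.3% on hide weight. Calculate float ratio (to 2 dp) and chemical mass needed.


Float ratio = 4.15
Chemical needed = 3.333 kg


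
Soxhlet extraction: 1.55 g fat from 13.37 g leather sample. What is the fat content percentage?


11.6%

Fat content = 1.55 / 13.37 x 100
Fat = 11.6%


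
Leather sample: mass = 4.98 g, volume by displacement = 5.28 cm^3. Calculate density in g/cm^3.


Density = mass / volume
Density = 4.98 / 5.28 = 0.943 g/cm^3


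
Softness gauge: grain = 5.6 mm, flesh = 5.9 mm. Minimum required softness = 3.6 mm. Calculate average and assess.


Average = (5.6 + 5.9) / 2 = 5.75 mm
Minimum = 3.6 mm
Meets requirement: Yes


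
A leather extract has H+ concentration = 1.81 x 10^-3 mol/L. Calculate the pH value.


pH = -log10[H+]
pH = -log10(1.81 x 10^-3) = 2.74


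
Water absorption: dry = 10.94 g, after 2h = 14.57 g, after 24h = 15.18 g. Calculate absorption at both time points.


WA (2h) = (14.57 - 10.94) / 10.94 x 100 = 33.2%
WA (24h) = (15.18 - 10.94) / 10.94 x 100 = 38.8%


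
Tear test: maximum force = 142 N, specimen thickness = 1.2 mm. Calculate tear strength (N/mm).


Tear strength = force / thickness
Tear = 142 / 1.2 = 118.3 N/mm


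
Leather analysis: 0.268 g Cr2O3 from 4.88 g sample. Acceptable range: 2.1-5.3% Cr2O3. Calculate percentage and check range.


Cr2O3 = 5.49%
Within range: No

Cr2O3% = 0.268 / 4.88 x 100 = 5.49%
Acceptable range: 2.1 to 5.3%
Within range: No


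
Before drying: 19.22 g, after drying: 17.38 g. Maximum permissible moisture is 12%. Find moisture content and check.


MC = (19.22 - 17.38) / 19.22 x 100 = 9.6%
Maximum: 12%
Acceptable: Yes


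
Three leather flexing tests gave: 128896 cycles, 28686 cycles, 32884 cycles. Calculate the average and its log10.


Average = 63489 cycles
log10 = 4.80


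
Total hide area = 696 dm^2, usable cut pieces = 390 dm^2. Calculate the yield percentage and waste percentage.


Yield = 390 / 696 x 100 = 56.0%
Waste = 696 - 390 = 306 dm^2
Waste% = 100 - 56.0 = 44.0%


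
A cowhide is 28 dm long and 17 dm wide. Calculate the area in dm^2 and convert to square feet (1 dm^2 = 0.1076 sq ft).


Area = 28 x 17 = 476 dm^2
Conversion: 476 x 0.1076 = 51.22 sq ft


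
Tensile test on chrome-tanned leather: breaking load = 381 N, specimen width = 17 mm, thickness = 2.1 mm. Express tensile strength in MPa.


10.67 MPa

Cross-section = 17 x 2.1 = 35.7 mm^2
TS = 381 / 35.7 = 10.67 MPa
(1 N/mm^2 = 1 MPa)


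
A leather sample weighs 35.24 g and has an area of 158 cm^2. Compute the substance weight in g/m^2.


Substance weight = mass / area x 10000
SW = 35.24 / 158 x 10000
SW = 2230.4 g/m^2


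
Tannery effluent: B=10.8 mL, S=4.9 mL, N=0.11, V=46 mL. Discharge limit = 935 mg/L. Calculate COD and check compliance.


COD = 112.9 mg/L
Compliant: Yes

COD = (10.8 - 4.9) x 0.11 x 8000 / 46 = 112.9 mg/L
Limit: 935 mg/L
Compliant: Yes


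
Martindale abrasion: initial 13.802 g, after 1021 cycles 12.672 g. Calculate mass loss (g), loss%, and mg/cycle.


Loss = 13.802 - 12.672 = 1.130 g
Loss% = 1.130 / 13.802 x 100 = 8.19%
Rate = 1.130 / 1021 x 1000 = 1.107 mg/cycle


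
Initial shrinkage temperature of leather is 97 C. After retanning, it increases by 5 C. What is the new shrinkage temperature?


102 C


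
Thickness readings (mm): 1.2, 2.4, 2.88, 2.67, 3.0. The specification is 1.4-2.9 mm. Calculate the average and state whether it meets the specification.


Average = 2.43 mm
Within specification: Yes


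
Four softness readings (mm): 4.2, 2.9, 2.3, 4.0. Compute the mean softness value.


3.35 mm


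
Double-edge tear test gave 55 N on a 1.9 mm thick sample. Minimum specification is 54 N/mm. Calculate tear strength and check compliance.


Tear strength = 55 / 1.9 = 28.9 N/mm
Required minimum = 54 N/mm
Compliant: No


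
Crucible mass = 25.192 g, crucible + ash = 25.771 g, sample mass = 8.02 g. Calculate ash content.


Ash mass = 0.579 g
Ash content = 7.22%


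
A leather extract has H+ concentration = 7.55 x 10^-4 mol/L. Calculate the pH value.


pH = -log10[H+]
pH = -log10(7.55 x 10^-4) = 3.12


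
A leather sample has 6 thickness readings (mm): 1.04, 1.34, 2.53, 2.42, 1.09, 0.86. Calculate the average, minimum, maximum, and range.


Sum = 9.28
Average = 9.28 / 6 = 1.55 mm
Minimum = 0.86 mm
Maximum = 2.53 mm
Range = 2.53 - 0.86 = 1.67 mm


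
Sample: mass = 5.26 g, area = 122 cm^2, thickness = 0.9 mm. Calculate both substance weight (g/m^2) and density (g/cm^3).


Substance weight = 431.1 g/m^2
Density = 0.479 g/cm^3


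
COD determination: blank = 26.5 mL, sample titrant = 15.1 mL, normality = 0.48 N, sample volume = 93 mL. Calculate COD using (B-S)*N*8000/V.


470.7 mg/L

COD = (26.5 - 15.1) x 0.48 x 8000 / 93
COD = 11.4 x 0.48 x 8000 / 93
COD = 470.7 mg/L


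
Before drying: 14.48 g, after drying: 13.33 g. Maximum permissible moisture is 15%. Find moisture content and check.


MC = (14.48 - 13.33) / 14.48 x 100 = 7.9%
Maximum: 15%
Acceptable: Yes


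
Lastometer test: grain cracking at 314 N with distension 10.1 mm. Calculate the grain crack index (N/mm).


Grain crack index = force / distension
Index = 314 / 10.1 = 31.1 N/mm


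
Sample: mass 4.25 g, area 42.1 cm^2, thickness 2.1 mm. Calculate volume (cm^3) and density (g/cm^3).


Thickness in cm = 2.1 / 10 = 0.21 cm
Volume = 42.1 x 0.21 = 8.841 cm^3
Density = 4.25 / 8.841 = 0.481 g/cm^3


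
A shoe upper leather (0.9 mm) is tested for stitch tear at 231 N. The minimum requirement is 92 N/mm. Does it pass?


STS = 231 / 0.9 = 256.7 N/mm
Minimum required: 92 N/mm
Passes: Yes


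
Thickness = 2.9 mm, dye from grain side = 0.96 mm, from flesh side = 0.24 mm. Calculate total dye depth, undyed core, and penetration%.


Total dyed = 1.20 mm
Undyed core = 1.70 mm
Penetration = 41.4%

Total dyed = 0.96 + 0.24 = 1.20 mm
Undyed core = 2.9 - 1.20 = 1.70 mm
Penetration = 1.20 / 2.9 x 100 = 41.4%


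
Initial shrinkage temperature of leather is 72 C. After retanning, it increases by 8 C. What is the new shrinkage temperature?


80 C

New Ts = 72 + 8 = 80 C


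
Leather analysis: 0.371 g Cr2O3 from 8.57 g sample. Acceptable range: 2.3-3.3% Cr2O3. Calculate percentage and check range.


Cr2O3% = 0.371 / 8.57 x 100 = 4.33%
Acceptable range: 2.3 to 3.3%
Within range: No


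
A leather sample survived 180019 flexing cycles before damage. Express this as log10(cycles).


log10(180019) = 5.26


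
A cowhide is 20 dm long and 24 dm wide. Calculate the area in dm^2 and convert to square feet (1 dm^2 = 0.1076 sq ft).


480 dm^2
51.65 sq ft

Area = 20 x 24 = 480 dm^2
Conversion: 480 x 0.1076 = 51.65 sq ft


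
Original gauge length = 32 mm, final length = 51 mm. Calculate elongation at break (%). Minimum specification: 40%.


Extension = 51 - 32 = 19 mm
Elongation = 19 / 32 x 100 = 59.4%
Minimum required: 40%
Meets specification: Yes


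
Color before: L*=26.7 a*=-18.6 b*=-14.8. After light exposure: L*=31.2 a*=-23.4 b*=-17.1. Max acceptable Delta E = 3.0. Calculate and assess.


dL = 4.5, da = -4.8, db = -2.3
dE = sqrt((4.5)^2 + (-4.8)^2 + (-2.3)^2) = 6.97
Max = 3.0
Passes: No


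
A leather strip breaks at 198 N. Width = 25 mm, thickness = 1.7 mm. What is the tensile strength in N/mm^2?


Cross-sectional area = 25 x 1.7 = 42.5 mm^2
Tensile strength = 198 / 42.5 = 4.66 N/mm^2


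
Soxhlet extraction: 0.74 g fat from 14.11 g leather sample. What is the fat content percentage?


Fat content = 0.74 / 14.11 x 100
Fat = 5.2%
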